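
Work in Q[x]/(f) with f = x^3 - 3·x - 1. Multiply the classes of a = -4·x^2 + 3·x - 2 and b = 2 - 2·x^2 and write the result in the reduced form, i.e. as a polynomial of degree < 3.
a · b ≡ 20·x^2 - 4·x - 10 (mod f(x))

First multiply in Q[x] without reducing: a · b = 8·x^4 - 6·x^3 - 4·x^2 + 6·x - 4. Now divide by f(x) = x^3 - 3·x - 1, eliminating the leading term at each step:
  leading term 8·x^4: subtract (8·x)·f(x) = 8·x^4 - 24·x^2 - 8·x, leaving -6·x^3 + 20·x^2 + 14·x - 4
  leading term -6·x^3: subtract (-6)·f(x) = -6·x^3 + 18·x + 6, leaving 20·x^2 - 4·x - 10
The degree is now < 3, so this is the remainder. Hence a · b ≡ 20·x^2 - 4·x - 10 in Q[x]/(f).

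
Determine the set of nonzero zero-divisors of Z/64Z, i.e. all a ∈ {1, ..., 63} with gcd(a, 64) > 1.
nonzero zero-divisors of Z/64Z = {2, 4, 6, 8, 10, 12, 14, 16, 18, 20, 22, 24, 26, 28, 30, 32, 34, 36, 38, 40, 42, 44, 46, 48, 50, 52, 54, 56, 58, 60, 62}

An element a ∈ Z/64Z (with a ≠ 0) is a zero-divisor iff gcd(a, 64) > 1 (because a is a unit precisely when gcd(a, n) = 1, and in Z/nZ every nonzero, non-unit element is a zero-divisor). Scan a = 1, ..., 63 and keep those with gcd(a, 64) > 1:
  gcd(2, 64) = 2, gcd(4, 64) = 4, gcd(6, 64) = 2, gcd(8, 64) = 8, gcd(10, 64) = 2, gcd(12, 64) = 4, gcd(14, 64) = 2, gcd(16, 64) = 16, gcd(18, 64) = 2, gcd(20, 64) = 4, gcd(22, 64) = 2, gcd(24, 64) = 8, gcd(26, 64) = 2, gcd(28, 64) = 4, gcd(30, 64) = 2, gcd(32, 64) = 32, gcd(34, 64) = 2, gcd(36, 64) = 4, gcd(38, 64) = 2, gcd(40, 64) = 8, gcd(42, 64) = 2, gcd(44, 64) = 4, gcd(46, 64) = 2, gcd(48, 64) = 16, gcd(50, 64) = 2, gcd(52, 64) = 4, gcd(54, 64) = 2, gcd(56, 64) = 8, gcd(58, 64) = 2, gcd(60, 64) = 4, gcd(62, 64) = 2.
All other a ∈ {1, ..., 63} have gcd(a, 64) = 1 and are units. So the nonzero zero-divisors are exactly the 31 values of a appearing in this scan.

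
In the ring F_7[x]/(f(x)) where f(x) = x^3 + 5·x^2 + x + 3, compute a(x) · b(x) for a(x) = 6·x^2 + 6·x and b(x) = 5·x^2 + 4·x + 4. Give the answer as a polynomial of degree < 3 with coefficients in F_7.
a · b ≡ x^2 + 2·x + 1 (mod f(x))

Multiply as integer polynomials: a · b = 30·x^4 + 54·x^3 + 48·x^2 + 24·x. Reducing coefficients mod 7: a · b ≡ 2·x^4 + 5·x^3 + 6·x^2 + 3·x. Now divide by f(x) = x^3 + 5·x^2 + x + 3 in F_7[x], eliminating the leading term at each step:
  leading term 2·x^4: subtract (2·x)·f(x) = 2·x^4 + 3·x^3 + 2·x^2 + 6·x, leaving 2·x^3 + 4·x^2 + 4·x (coefficients mod 7)
  leading term 2·x^3: subtract (2)·f(x) = 2·x^3 + 3·x^2 + 2·x + 6, leaving x^2 + 2·x + 1 (coefficients mod 7)
The degree is now < 3, so this is the remainder. Hence a · b ≡ x^2 + 2·x + 1 in F_7[x]/(f).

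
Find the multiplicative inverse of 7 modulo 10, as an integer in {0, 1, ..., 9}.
7^(−1) ≡ 3 (mod 10)

Apply the extended Euclidean algorithm to (10, 7), tracking rows (r, s, t) with s·10 + t·7 = r. Each division r_prev = q·r_cur + r_new produces the new row as (previous row) − q·(current row):
  row A: (10, 1, 0)   [1·10 + 0·7 = 10]
  row B: (7, 0, 1)   [0·10 + 1·7 = 7]
  10 = 1·7 + 3   → row C = row A − 1·row B = (3, 1, −1)   [check: 1·10 − 1·7 = 3]
  7 = 2·3 + 1   → row D = row B − 2·row C = (1, −2, 3)   [check: −2·10 + 3·7 = 1]
  3 = 3·1 + 0   → remainder 0, stop. gcd = 1 (last nonzero row D).
The gcd is 1, so 7 is invertible mod 10. The last nonzero row gives −2·10 + 3·7 = 1, so t = 3. So 7^(−1) ≡ 3 (mod 10). Verify: 7 · 3 = 21 ≡ 1 (mod 10). ✓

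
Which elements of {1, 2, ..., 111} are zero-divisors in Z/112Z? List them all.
An element a ∈ Z/112Z (with a ≠ 0) is a zero-divisor iff gcd(a, 112) > 1 (because a is a unit precisely when gcd(a, n) = 1, and in Z/nZ every nonzero, non-unit element is a zero-divisor). Scan a = 1, ..., 111 and keep those with gcd(a, 112) > 1:
  gcd(2, 112) = 2, gcd(4, 112) = 4, gcd(6, 112) = 2, gcd(7, 112) = 7, gcd(8, 112) = 8, gcd(10, 112) = 2, gcd(12, 112) = 4, gcd(14, 112) = 14, gcd(16, 112) = 16, gcd(18, 112) = 2, gcd(20, 112) = 4, gcd(21, 112) = 7, gcd(22, 112) = 2, gcd(24, 112) = 8, gcd(26, 112) = 2, gcd(28, 112) = 28, gcd(30, 112) = 2, gcd(32, 112) = 16, gcd(34, 112) = 2, gcd(35, 112) = 7, gcd(36, 112) = 4, gcd(38, 112) = 2, gcd(40, 112) = 8, gcd(42, 112) = 14, gcd(44, 112) = 4, gcd(46, 112) = 2, gcd(48, 112) = 16, gcd(49, 112) = 7, gcd(50, 112) = 2, gcd(52, 112) = 4, gcd(54, 112) = 2, gcd(56, 112) = 56, gcd(58, 112) = 2, gcd(60, 112) = 4, gcd(62, 112) = 2, gcd(63, 112) = 7, gcd(64, 112) = 16, gcd(66, 112) = 2, gcd(68, 112) = 4, gcd(70, 112) = 14, gcd(72, 112) = 8, gcd(74, 112) = 2, gcd(76, 112) = 4, gcd(77, 112) = 7, gcd(78, 112) = 2, gcd(80, 112) = 16, gcd(82, 112) = 2, gcd(84, 112) = 28, gcd(86, 112) = 2, gcd(88, 112) = 8, gcd(90, 112) = 2, gcd(91, 112) = 7, gcd(92, 112) = 4, gcd(94, 112) = 2, gcd(96, 112) = 16, gcd(98, 112) = 14, gcd(100, 112) = 4, gcd(102, 112) = 2, gcd(104, 112) = 8, gcd(105, 112) = 7, gcd(106, 112) = 2, gcd(108, 112) = 4, gcd(110, 112) = 2.
All other a ∈ {1, ..., 111} have gcd(a, 112) = 1 and are units. So the nonzero zero-divisors are exactly the 63 values of a appearing in this scan.

Final answer: nonzero zero-divisors of Z/112Z = {2, 4, 6, 7, 8, 10, 12, 14, 16, 18, 20, 21, 22, 24, 26, 28, 30, 32, 34, 35, 36, 38, 40, 42, 44, 46, 48, 49, 50, 52, 54, 56, 58, 60, 62, 63, 64, 66, 68, 70, 72, 74, 76, 77, 78, 80, 82, 84, 86, 88, 90, 91, 92, 94, 96, 98, 100, 102, 104, 105, 106, 108, 110}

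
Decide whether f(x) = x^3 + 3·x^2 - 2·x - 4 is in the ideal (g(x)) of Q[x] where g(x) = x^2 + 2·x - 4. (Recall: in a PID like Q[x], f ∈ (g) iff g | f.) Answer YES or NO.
YES

In Q[x] the ideal (g) consists of all multiples of g, so f ∈ (g) iff g | f, i.e. iff the remainder of f on division by g is 0. Divide f by g (g is monic, so eliminate the leading term of the running remainder at each step):
  leading term x^3: subtract (x)·g(x) = x^3 + 2·x^2 - 4·x, leaving x^2 + 2·x - 4
  leading term x^2: subtract (1)·g(x) = x^2 + 2·x - 4, leaving 0
The remainder is 0, so f(x) = g(x) · h(x) with h(x) = x + 1. Hence g | f, i.e. f ∈ (g).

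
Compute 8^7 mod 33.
Use repeated squaring. Binary(7) = 111. Walk through the bits of the exponent 7 left-to-right: at each bit after the leading one, square the running value, then multiply by 8 if the bit is 1 (always reducing mod 33):
  bit 1 = 1 (leading): start with 8.
  bit 2 = 1: square 8^2 = 64 ≡ 31; bit is 1, so multiply 31·8 = 248 ≡ 17 (mod 33).
  bit 3 = 1: square 17^2 = 289 ≡ 25; bit is 1, so multiply 25·8 = 200 ≡ 2 (mod 33).
Final value: 8^7 ≡ 2 (mod 33).

Final answer: 2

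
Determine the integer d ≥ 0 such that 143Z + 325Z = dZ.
(143, 325) = (13); d = 13

In the PID Z, (a, b) is generated by gcd(a, b). Compute gcd(325, 143) with the extended Euclidean algorithm, tracking rows (r, s, t) with s·325 + t·143 = r:
  row A: (325, 1, 0)   [1·325 + 0·143 = 325]
  row B: (143, 0, 1)   [0·325 + 1·143 = 143]
  325 = 2·143 + 39   → row C = row A − 2·row B = (39, 1, −2)   [check: 1·325 − 2·143 = 39]
  143 = 3·39 + 26   → row D = row B − 3·row C = (26, −3, 7)   [check: −3·325 + 7·143 = 26]
  39 = 1·26 + 13   → row E = row C − 1·row D = (13, 4, −9)   [check: 4·325 − 9·143 = 13]
  26 = 2·13 + 0   → remainder 0, stop. gcd = 13 (last nonzero row E).
So gcd(143, 325) = 13, with Bézout identity 4·325 − 9·143 = 13. Containment (⊇): the Bézout identity exhibits 13 as an element of (143, 325), giving (13) ⊆ (143, 325). Containment (⊆): since 13 | 143 and 13 | 325 (143 = 13·11, 325 = 13·25), every Z-linear combination of 143 and 325 is divisible by 13, so (143, 325) ⊆ (13). Therefore (143, 325) = (13), d = 13.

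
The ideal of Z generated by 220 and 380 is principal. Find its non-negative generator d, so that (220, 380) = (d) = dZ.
In the PID Z, (a, b) is generated by gcd(a, b). Compute gcd(380, 220) with the extended Euclidean algorithm, tracking rows (r, s, t) with s·380 + t·220 = r:
  row A: (380, 1, 0)   [1·380 + 0·220 = 380]
  row B: (220, 0, 1)   [0·380 + 1·220 = 220]
  380 = 1·220 + 160   → row C = row A − 1·row B = (160, 1, −1)   [check: 1·380 − 1·220 = 160]
  220 = 1·160 + 60   → row D = row B − 1·row C = (60, −1, 2)   [check: −1·380 + 2·220 = 60]
  160 = 2·60 + 40   → row E = row C − 2·row D = (40, 3, −5)   [check: 3·380 − 5·220 = 40]
  60 = 1·40 + 20   → row F = row D − 1·row E = (20, −4, 7)   [check: −4·380 + 7·220 = 20]
  40 = 2·20 + 0   → remainder 0, stop. gcd = 20 (last nonzero row F).
So gcd(220, 380) = 20, with Bézout identity −4·380 + 7·220 = 20. Containment (⊇): the Bézout identity exhibits 20 as an element of (220, 380), giving (20) ⊆ (220, 380). Containment (⊆): since 20 | 220 and 20 | 380 (220 = 20·11, 380 = 20·19), every Z-linear combination of 220 and 380 is divisible by 20, so (220, 380) ⊆ (20). Therefore (220, 380) = (20), d = 20.

Final answer: (220, 380) = (20); d = 20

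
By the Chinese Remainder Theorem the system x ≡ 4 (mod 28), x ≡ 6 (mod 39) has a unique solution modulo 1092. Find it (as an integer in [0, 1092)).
x ≡ 396 (mod 1092); the representative in [0, 1092) is 396

The moduli 28, 39 are pairwise coprime, so by the CRT there is a unique solution mod 28·39 = 1092.
Solve by successive substitution. Start with x ≡ 4 (mod 28).
  Combine with x ≡ 6 (mod 39): write x = 4 + 28·t and require 4 + 28·t ≡ 6 (mod 39), i.e. 28·t ≡ 6 − 4 ≡ 2 (mod 39). Since 28^(−1) ≡ 7 (mod 39), t ≡ 7·2 ≡ 14 (mod 39). So x ≡ 4 + 28·14 = 396 (mod 1092).
Unique solution in [0, 1092): x = 396.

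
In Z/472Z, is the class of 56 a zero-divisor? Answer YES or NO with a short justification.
gcd(56, 472) = 8 > 1, so 56 is not a unit in Z/472Z. In Z/nZ every nonzero non-unit is a zero-divisor: explicitly, take b = 472/gcd = 59 ≠ 0 (mod 472); then 56·59 = 3304 = 7·472, i.e. 56·59 ≡ 0 (mod 472). So 56 is a zero-divisor.

Final answer: YES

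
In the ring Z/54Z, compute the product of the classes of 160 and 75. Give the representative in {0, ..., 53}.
Reduce the factors first: 160 ≡ 52, 75 ≡ 21 (mod 54), so 160 · 75 ≡ 52 · 21 (mod 54). 52 · 21 = 1092. Dividing by 54: 1092 = 20·54 + 12. So (160 · 75) mod 54 = 12.

Final answer: 12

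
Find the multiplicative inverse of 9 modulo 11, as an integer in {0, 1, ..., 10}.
9^(−1) ≡ 5 (mod 11)

Apply the extended Euclidean algorithm to (11, 9), tracking rows (r, s, t) with s·11 + t·9 = r. Each division r_prev = q·r_cur + r_new produces the new row as (previous row) − q·(current row):
  row A: (11, 1, 0)   [1·11 + 0·9 = 11]
  row B: (9, 0, 1)   [0·11 + 1·9 = 9]
  11 = 1·9 + 2   → row C = row A − 1·row B = (2, 1, −1)   [check: 1·11 − 1·9 = 2]
  9 = 4·2 + 1   → row D = row B − 4·row C = (1, −4, 5)   [check: −4·11 + 5·9 = 1]
  2 = 2·1 + 0   → remainder 0, stop. gcd = 1 (last nonzero row D).
The gcd is 1, so 9 is invertible mod 11. The last nonzero row gives −4·11 + 5·9 = 1, so t = 5. So 9^(−1) ≡ 5 (mod 11). Verify: 9 · 5 = 45 ≡ 1 (mod 11). ✓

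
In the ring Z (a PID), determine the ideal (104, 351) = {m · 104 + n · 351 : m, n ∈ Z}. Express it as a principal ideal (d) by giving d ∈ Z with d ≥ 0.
(104, 351) = (13); d = 13

In the PID Z, (a, b) is generated by gcd(a, b). Compute gcd(351, 104) with the extended Euclidean algorithm, tracking rows (r, s, t) with s·351 + t·104 = r:
  row A: (351, 1, 0)   [1·351 + 0·104 = 351]
  row B: (104, 0, 1)   [0·351 + 1·104 = 104]
  351 = 3·104 + 39   → row C = row A − 3·row B = (39, 1, −3)   [check: 1·351 − 3·104 = 39]
  104 = 2·39 + 26   → row D = row B − 2·row C = (26, −2, 7)   [check: −2·351 + 7·104 = 26]
  39 = 1·26 + 13   → row E = row C − 1·row D = (13, 3, −10)   [check: 3·351 − 10·104 = 13]
  26 = 2·13 + 0   → remainder 0, stop. gcd = 13 (last nonzero row E).
So gcd(104, 351) = 13, with Bézout identity 3·351 − 10·104 = 13. Containment (⊇): the Bézout identity exhibits 13 as an element of (104, 351), giving (13) ⊆ (104, 351). Containment (⊆): since 13 | 104 and 13 | 351 (104 = 13·8, 351 = 13·27), every Z-linear combination of 104 and 351 is divisible by 13, so (104, 351) ⊆ (13). Therefore (104, 351) = (13), d = 13.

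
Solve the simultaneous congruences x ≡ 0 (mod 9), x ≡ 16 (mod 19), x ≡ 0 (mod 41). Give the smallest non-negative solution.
x ≡ 738 (mod 7011); the representative in [0, 7011) is 738

The moduli 9, 19, 41 are pairwise coprime, so by the CRT there is a unique solution mod 9·19·41 = 7011.
Solve by successive substitution. Start with x ≡ 0 (mod 9).
  Combine with x ≡ 16 (mod 19): write x = 9·t and require 9·t ≡ 16 (mod 19). Since 9^(−1) ≡ 17 (mod 19), t ≡ 17·16 ≡ 6 (mod 19). So x ≡ 9·6 = 54 (mod 171).
  Combine with x ≡ 0 (mod 41): write x = 54 + 171·t and require 54 + 171·t ≡ 0 (mod 41), i.e. 171·t ≡ 0 − 54 ≡ 28 (mod 41). Since 171^(−1) ≡ 6 (mod 41) (171 ≡ 7 (mod 41)), t ≡ 6·28 ≡ 4 (mod 41). So x ≡ 54 + 171·4 = 738 (mod 7011).
Unique solution in [0, 7011): x = 738.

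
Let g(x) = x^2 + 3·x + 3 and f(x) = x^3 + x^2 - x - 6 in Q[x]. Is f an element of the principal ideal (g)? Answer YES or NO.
NO

In Q[x] the ideal (g) consists of all multiples of g, so f ∈ (g) iff g | f, i.e. iff the remainder of f on division by g is 0. Divide f by g (g is monic, so eliminate the leading term of the running remainder at each step):
  leading term x^3: subtract (x)·g(x) = x^3 + 3·x^2 + 3·x, leaving -2·x^2 - 4·x - 6
  leading term -2·x^2: subtract (-2)·g(x) = -2·x^2 - 6·x - 6, leaving 2·x
The remainder r(x) = 2·x ≠ 0 (and deg r < deg g), so g ∤ f, i.e. f ∉ (g).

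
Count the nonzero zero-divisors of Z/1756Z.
Z/1756Z has 879 nonzero zero-divisors

In Z/1756Z each nonzero element is either a unit (gcd with 1756 is 1) or a zero-divisor (gcd > 1). The number of units is φ(1756): factorise 1756 = 2^2 · 439, so φ(1756) = (2^2 − 2^1) · (439 − 1) = 2 · 438 = 876. The nonzero elements number 1756 − 1 = 1755. Hence the nonzero zero-divisors number 1755 − 876 = 879.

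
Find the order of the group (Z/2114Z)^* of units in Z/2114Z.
(Z/2114Z)^* consists of the classes a with gcd(a, 2114) = 1, so its order is φ(2114). φ is multiplicative, with φ(p^e) = p^e − p^(e−1). Factorise 2114 = 2 · 7 · 151. Then
  φ(2114) = (2 − 1) · (7 − 1) · (151 − 1) = 1 · 6 · 150 = 900.
Thus |(Z/2114Z)^*| = 900.

Final answer: |(Z/2114Z)^*| = 900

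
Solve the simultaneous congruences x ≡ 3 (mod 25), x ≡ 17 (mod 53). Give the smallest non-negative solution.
x ≡ 653 (mod 1325); the representative in [0, 1325) is 653

The moduli 25, 53 are pairwise coprime, so by the CRT there is a unique solution mod 25·53 = 1325.
Solve by successive substitution. Start with x ≡ 3 (mod 25).
  Combine with x ≡ 17 (mod 53): write x = 3 + 25·t and require 3 + 25·t ≡ 17 (mod 53), i.e. 25·t ≡ 17 − 3 ≡ 14 (mod 53). Since 25^(−1) ≡ 17 (mod 53), t ≡ 17·14 ≡ 26 (mod 53). So x ≡ 3 + 25·26 = 653 (mod 1325).
Unique solution in [0, 1325): x = 653.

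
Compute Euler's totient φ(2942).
φ is multiplicative, with φ(p^e) = p^e − p^(e−1). Factorise 2942 = 2 · 1471. Then
  φ(2942) = (2 − 1) · (1471 − 1) = 1 · 1470 = 1470.

Final answer: φ(2942) = 1470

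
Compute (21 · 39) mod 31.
Reduce the factors first: 39 ≡ 8 (mod 31), so 21 · 39 ≡ 21 · 8 (mod 31). 21 · 8 = 168. Dividing by 31: 168 = 5·31 + 13. So (21 · 39) mod 31 = 13.

Final answer: 13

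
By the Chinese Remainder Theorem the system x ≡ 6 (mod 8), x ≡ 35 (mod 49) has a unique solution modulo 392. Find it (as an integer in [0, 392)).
x ≡ 182 (mod 392); the representative in [0, 392) is 182

The moduli 8, 49 are pairwise coprime, so by the CRT there is a unique solution mod 8·49 = 392.
Solve by successive substitution. Start with x ≡ 6 (mod 8).
  Combine with x ≡ 35 (mod 49): write x = 6 + 8·t and require 6 + 8·t ≡ 35 (mod 49), i.e. 8·t ≡ 35 − 6 ≡ 29 (mod 49). Since 8^(−1) ≡ 43 (mod 49), t ≡ 43·29 ≡ 22 (mod 49). So x ≡ 6 + 8·22 = 182 (mod 392).
Unique solution in [0, 392): x = 182.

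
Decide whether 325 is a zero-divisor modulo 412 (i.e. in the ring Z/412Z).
NO

gcd(325, 412) = 1, so 325 is a unit in Z/412Z (it has a multiplicative inverse). A unit cannot be a zero-divisor: if 325·b ≡ 0 then multiplying both sides by 325^(−1) gives b ≡ 0. So 325 is not a zero-divisor.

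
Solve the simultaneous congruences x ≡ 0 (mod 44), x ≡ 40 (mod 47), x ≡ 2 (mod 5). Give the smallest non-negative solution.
x ≡ 792 (mod 10340); the representative in [0, 10340) is 792

The moduli 44, 47, 5 are pairwise coprime, so by the CRT there is a unique solution mod 44·47·5 = 10340.
Solve by successive substitution. Start with x ≡ 0 (mod 44).
  Combine with x ≡ 40 (mod 47): write x = 44·t and require 44·t ≡ 40 (mod 47). Since 44^(−1) ≡ 31 (mod 47), t ≡ 31·40 ≡ 18 (mod 47). So x ≡ 44·18 = 792 (mod 2068).
  Combine with x ≡ 2 (mod 5): write x = 792 + 2068·t and require 792 + 2068·t ≡ 2 (mod 5), i.e. 2068·t ≡ 2 − 792 ≡ 0 (mod 5). Since 2068^(−1) ≡ 2 (mod 5) (2068 ≡ 3 (mod 5)), t ≡ 2·0 ≡ 0 (mod 5). So x ≡ 792 + 2068·0 = 792 (mod 10340).
Unique solution in [0, 10340): x = 792.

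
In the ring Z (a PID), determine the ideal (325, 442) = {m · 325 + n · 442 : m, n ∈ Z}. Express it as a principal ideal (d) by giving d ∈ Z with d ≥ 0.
In the PID Z, (a, b) is generated by gcd(a, b). Compute gcd(442, 325) with the extended Euclidean algorithm, tracking rows (r, s, t) with s·442 + t·325 = r:
  row A: (442, 1, 0)   [1·442 + 0·325 = 442]
  row B: (325, 0, 1)   [0·442 + 1·325 = 325]
  442 = 1·325 + 117   → row C = row A − 1·row B = (117, 1, −1)   [check: 1·442 − 1·325 = 117]
  325 = 2·117 + 91   → row D = row B − 2·row C = (91, −2, 3)   [check: −2·442 + 3·325 = 91]
  117 = 1·91 + 26   → row E = row C − 1·row D = (26, 3, −4)   [check: 3·442 − 4·325 = 26]
  91 = 3·26 + 13   → row F = row D − 3·row E = (13, −11, 15)   [check: −11·442 + 15·325 = 13]
  26 = 2·13 + 0   → remainder 0, stop. gcd = 13 (last nonzero row F).
So gcd(325, 442) = 13, with Bézout identity −11·442 + 15·325 = 13. Containment (⊇): the Bézout identity exhibits 13 as an element of (325, 442), giving (13) ⊆ (325, 442). Containment (⊆): since 13 | 325 and 13 | 442 (325 = 13·25, 442 = 13·34), every Z-linear combination of 325 and 442 is divisible by 13, so (325, 442) ⊆ (13). Therefore (325, 442) = (13), d = 13.

Final answer: (325, 442) = (13); d = 13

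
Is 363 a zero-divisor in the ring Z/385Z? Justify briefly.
YES

gcd(363, 385) = 11 > 1, so 363 is not a unit in Z/385Z. In Z/nZ every nonzero non-unit is a zero-divisor: explicitly, take b = 385/gcd = 35 ≠ 0 (mod 385); then 363·35 = 12705 = 33·385, i.e. 363·35 ≡ 0 (mod 385). So 363 is a zero-divisor.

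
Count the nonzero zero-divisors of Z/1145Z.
Z/1145Z has 232 nonzero zero-divisors

In Z/1145Z each nonzero element is either a unit (gcd with 1145 is 1) or a zero-divisor (gcd > 1). The number of units is φ(1145): factorise 1145 = 5 · 229, so φ(1145) = (5 − 1) · (229 − 1) = 4 · 228 = 912. The nonzero elements number 1145 − 1 = 1144. Hence the nonzero zero-divisors number 1144 − 912 = 232.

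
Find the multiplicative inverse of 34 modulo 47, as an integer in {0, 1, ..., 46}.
Apply the extended Euclidean algorithm to (47, 34), tracking rows (r, s, t) with s·47 + t·34 = r. Each division r_prev = q·r_cur + r_new produces the new row as (previous row) − q·(current row):
  row A: (47, 1, 0)   [1·47 + 0·34 = 47]
  row B: (34, 0, 1)   [0·47 + 1·34 = 34]
  47 = 1·34 + 13   → row C = row A − 1·row B = (13, 1, −1)   [check: 1·47 − 1·34 = 13]
  34 = 2·13 + 8   → row D = row B − 2·row C = (8, −2, 3)   [check: −2·47 + 3·34 = 8]
  13 = 1·8 + 5   → row E = row C − 1·row D = (5, 3, −4)   [check: 3·47 − 4·34 = 5]
  8 = 1·5 + 3   → row F = row D − 1·row E = (3, −5, 7)   [check: −5·47 + 7·34 = 3]
  5 = 1·3 + 2   → row G = row E − 1·row F = (2, 8, −11)   [check: 8·47 − 11·34 = 2]
  3 = 1·2 + 1   → row H = row F − 1·row G = (1, −13, 18)   [check: −13·47 + 18·34 = 1]
  2 = 2·1 + 0   → remainder 0, stop. gcd = 1 (last nonzero row H).
The gcd is 1, so 34 is invertible mod 47. The last nonzero row gives −13·47 + 18·34 = 1, so t = 18. So 34^(−1) ≡ 18 (mod 47). Verify: 34 · 18 = 612 ≡ 1 (mod 47). ✓

Final answer: 34^(−1) ≡ 18 (mod 47)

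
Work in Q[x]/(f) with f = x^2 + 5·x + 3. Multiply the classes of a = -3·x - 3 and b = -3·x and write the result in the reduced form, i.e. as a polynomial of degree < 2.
a · b ≡ -36·x - 27 (mod f(x))

First multiply in Q[x] without reducing: a · b = 9·x^2 + 9·x. Now divide by f(x) = x^2 + 5·x + 3, eliminating the leading term at each step:
  leading term 9·x^2: subtract (9)·f(x) = 9·x^2 + 45·x + 27, leaving -36·x - 27
The degree is now < 2, so this is the remainder. Hence a · b ≡ -36·x - 27 in Q[x]/(f).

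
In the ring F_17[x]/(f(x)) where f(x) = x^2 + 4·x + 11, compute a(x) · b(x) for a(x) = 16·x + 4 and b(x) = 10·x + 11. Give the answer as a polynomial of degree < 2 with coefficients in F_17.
Multiply as integer polynomials: a · b = 160·x^2 + 216·x + 44. Reducing coefficients mod 17: a · b ≡ 7·x^2 + 12·x + 10. Now divide by f(x) = x^2 + 4·x + 11 in F_17[x], eliminating the leading term at each step:
  leading term 7·x^2: subtract (7)·f(x) = 7·x^2 + 11·x + 9, leaving x + 1 (coefficients mod 17)
The degree is now < 2, so this is the remainder. Hence a · b ≡ x + 1 in F_17[x]/(f).

Final answer: a · b ≡ x + 1 (mod f(x))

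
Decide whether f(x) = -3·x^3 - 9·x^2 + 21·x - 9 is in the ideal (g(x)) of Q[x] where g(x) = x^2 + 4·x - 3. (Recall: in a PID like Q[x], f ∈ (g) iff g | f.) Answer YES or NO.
In Q[x] the ideal (g) consists of all multiples of g, so f ∈ (g) iff g | f, i.e. iff the remainder of f on division by g is 0. Divide f by g (g is monic, so eliminate the leading term of the running remainder at each step):
  leading term -3·x^3: subtract (-3·x)·g(x) = -3·x^3 - 12·x^2 + 9·x, leaving 3·x^2 + 12·x - 9
  leading term 3·x^2: subtract (3)·g(x) = 3·x^2 + 12·x - 9, leaving 0
The remainder is 0, so f(x) = g(x) · h(x) with h(x) = 3 - 3·x. Hence g | f, i.e. f ∈ (g).

Final answer: YES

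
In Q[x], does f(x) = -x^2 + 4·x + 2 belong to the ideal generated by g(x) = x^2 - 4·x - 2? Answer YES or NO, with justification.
YES

In Q[x] the ideal (g) consists of all multiples of g, so f ∈ (g) iff g | f, i.e. iff the remainder of f on division by g is 0. Divide f by g (g is monic, so eliminate the leading term of the running remainder at each step):
  leading term -x^2: subtract (-1)·g(x) = -x^2 + 4·x + 2, leaving 0
The remainder is 0, so f(x) = g(x) · h(x) with h(x) = -1. Hence g | f, i.e. f ∈ (g).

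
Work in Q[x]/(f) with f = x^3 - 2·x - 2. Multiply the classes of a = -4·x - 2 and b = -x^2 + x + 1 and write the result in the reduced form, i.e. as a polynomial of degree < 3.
a · b ≡ -2·x^2 + 2·x + 6 (mod f(x))

First multiply in Q[x] without reducing: a · b = 4·x^3 - 2·x^2 - 6·x - 2. Now divide by f(x) = x^3 - 2·x - 2, eliminating the leading term at each step:
  leading term 4·x^3: subtract (4)·f(x) = 4·x^3 - 8·x - 8, leaving -2·x^2 + 2·x + 6
The degree is now < 3, so this is the remainder. Hence a · b ≡ -2·x^2 + 2·x + 6 in Q[x]/(f).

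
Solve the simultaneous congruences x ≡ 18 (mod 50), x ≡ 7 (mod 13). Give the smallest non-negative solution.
x ≡ 618 (mod 650); the representative in [0, 650) is 618

The moduli 50, 13 are pairwise coprime, so by the CRT there is a unique solution mod 50·13 = 650.
Solve by successive substitution. Start with x ≡ 18 (mod 50).
  Combine with x ≡ 7 (mod 13): write x = 18 + 50·t and require 18 + 50·t ≡ 7 (mod 13), i.e. 50·t ≡ 7 − 18 ≡ 2 (mod 13). Since 50^(−1) ≡ 6 (mod 13) (50 ≡ 11 (mod 13)), t ≡ 6·2 ≡ 12 (mod 13). So x ≡ 18 + 50·12 = 618 (mod 650).
Unique solution in [0, 650): x = 618.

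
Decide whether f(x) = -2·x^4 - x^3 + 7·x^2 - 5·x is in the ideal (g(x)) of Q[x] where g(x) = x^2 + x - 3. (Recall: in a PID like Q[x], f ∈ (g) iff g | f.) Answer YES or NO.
NO

In Q[x] the ideal (g) consists of all multiples of g, so f ∈ (g) iff g | f, i.e. iff the remainder of f on division by g is 0. Divide f by g (g is monic, so eliminate the leading term of the running remainder at each step):
  leading term -2·x^4: subtract (-2·x^2)·g(x) = -2·x^4 - 2·x^3 + 6·x^2, leaving x^3 + x^2 - 5·x
  leading term x^3: subtract (x)·g(x) = x^3 + x^2 - 3·x, leaving -2·x
The remainder r(x) = -2·x ≠ 0 (and deg r < deg g), so g ∤ f, i.e. f ∉ (g).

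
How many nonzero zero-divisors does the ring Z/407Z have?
In Z/407Z each nonzero element is either a unit (gcd with 407 is 1) or a zero-divisor (gcd > 1). The number of units is φ(407): factorise 407 = 11 · 37, so φ(407) = (11 − 1) · (37 − 1) = 10 · 36 = 360. The nonzero elements number 407 − 1 = 406. Hence the nonzero zero-divisors number 406 − 360 = 46.

Final answer: Z/407Z has 46 nonzero zero-divisors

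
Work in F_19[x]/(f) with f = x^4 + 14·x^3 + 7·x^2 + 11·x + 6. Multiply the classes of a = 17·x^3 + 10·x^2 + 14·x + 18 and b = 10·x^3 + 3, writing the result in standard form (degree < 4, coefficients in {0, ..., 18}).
a · b ≡ 8·x^3 + 14·x^2 + 2·x + 8 (mod f(x))

Multiply as integer polynomials: a · b = 170·x^6 + 100·x^5 + 140·x^4 + 231·x^3 + 30·x^2 + 42·x + 54. Reducing coefficients mod 19: a · b ≡ 18·x^6 + 5·x^5 + 7·x^4 + 3·x^3 + 11·x^2 + 4·x + 16. Now divide by f(x) = x^4 + 14·x^3 + 7·x^2 + 11·x + 6 in F_19[x], eliminating the leading term at each step:
  leading term 18·x^6: subtract (18·x^2)·f(x) = 18·x^6 + 5·x^5 + 12·x^4 + 8·x^3 + 13·x^2, leaving 14·x^4 + 14·x^3 + 17·x^2 + 4·x + 16 (coefficients mod 19)
  leading term 14·x^4: subtract (14)·f(x) = 14·x^4 + 6·x^3 + 3·x^2 + 2·x + 8, leaving 8·x^3 + 14·x^2 + 2·x + 8 (coefficients mod 19)
The degree is now < 4, so this is the remainder. Hence a · b ≡ 8·x^3 + 14·x^2 + 2·x + 8 in F_19[x]/(f).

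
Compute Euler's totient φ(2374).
φ(2374) = 1186

φ is multiplicative, with φ(p^e) = p^e − p^(e−1). Factorise 2374 = 2 · 1187. Then
  φ(2374) = (2 − 1) · (1187 − 1) = 1 · 1186 = 1186.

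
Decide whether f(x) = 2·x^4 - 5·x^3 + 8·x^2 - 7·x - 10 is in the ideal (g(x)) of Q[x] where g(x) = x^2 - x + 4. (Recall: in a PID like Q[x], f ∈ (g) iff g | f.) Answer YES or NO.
NO

In Q[x] the ideal (g) consists of all multiples of g, so f ∈ (g) iff g | f, i.e. iff the remainder of f on division by g is 0. Divide f by g (g is monic, so eliminate the leading term of the running remainder at each step):
  leading term 2·x^4: subtract (2·x^2)·g(x) = 2·x^4 - 2·x^3 + 8·x^2, leaving -3·x^3 - 7·x - 10
  leading term -3·x^3: subtract (-3·x)·g(x) = -3·x^3 + 3·x^2 - 12·x, leaving -3·x^2 + 5·x - 10
  leading term -3·x^2: subtract (-3)·g(x) = -3·x^2 + 3·x - 12, leaving 2·x + 2
The remainder r(x) = 2·x + 2 ≠ 0 (and deg r < deg g), so g ∤ f, i.e. f ∉ (g).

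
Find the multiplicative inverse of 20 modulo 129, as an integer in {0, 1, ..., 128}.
20^(−1) ≡ 71 (mod 129)

Apply the extended Euclidean algorithm to (129, 20), tracking rows (r, s, t) with s·129 + t·20 = r. Each division r_prev = q·r_cur + r_new produces the new row as (previous row) − q·(current row):
  row A: (129, 1, 0)   [1·129 + 0·20 = 129]
  row B: (20, 0, 1)   [0·129 + 1·20 = 20]
  129 = 6·20 + 9   → row C = row A − 6·row B = (9, 1, −6)   [check: 1·129 − 6·20 = 9]
  20 = 2·9 + 2   → row D = row B − 2·row C = (2, −2, 13)   [check: −2·129 + 13·20 = 2]
  9 = 4·2 + 1   → row E = row C − 4·row D = (1, 9, −58)   [check: 9·129 − 58·20 = 1]
  2 = 2·1 + 0   → remainder 0, stop. gcd = 1 (last nonzero row E).
The gcd is 1, so 20 is invertible mod 129. The last nonzero row gives 9·129 − 58·20 = 1, so t = −58. So 20^(−1) ≡ −58 ≡ 71 (mod 129). Verify: 20 · 71 = 1420 ≡ 1 (mod 129). ✓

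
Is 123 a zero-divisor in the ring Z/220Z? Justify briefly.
NO

gcd(123, 220) = 1, so 123 is a unit in Z/220Z (it has a multiplicative inverse). A unit cannot be a zero-divisor: if 123·b ≡ 0 then multiplying both sides by 123^(−1) gives b ≡ 0. So 123 is not a zero-divisor.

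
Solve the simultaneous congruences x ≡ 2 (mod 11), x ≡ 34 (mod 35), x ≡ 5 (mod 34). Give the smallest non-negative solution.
x ≡ 1399 (mod 13090); the representative in [0, 13090) is 1399

The moduli 11, 35, 34 are pairwise coprime, so by the CRT there is a unique solution mod 11·35·34 = 13090.
Solve by successive substitution. Start with x ≡ 2 (mod 11).
  Combine with x ≡ 34 (mod 35): write x = 2 + 11·t and require 2 + 11·t ≡ 34 (mod 35), i.e. 11·t ≡ 34 − 2 ≡ 32 (mod 35). Since 11^(−1) ≡ 16 (mod 35), t ≡ 16·32 ≡ 22 (mod 35). So x ≡ 2 + 11·22 = 244 (mod 385).
  Combine with x ≡ 5 (mod 34): write x = 244 + 385·t and require 244 + 385·t ≡ 5 (mod 34), i.e. 385·t ≡ 5 − 244 ≡ 33 (mod 34). Since 385^(−1) ≡ 31 (mod 34) (385 ≡ 11 (mod 34)), t ≡ 31·33 ≡ 3 (mod 34). So x ≡ 244 + 385·3 = 1399 (mod 13090).
Unique solution in [0, 13090): x = 1399.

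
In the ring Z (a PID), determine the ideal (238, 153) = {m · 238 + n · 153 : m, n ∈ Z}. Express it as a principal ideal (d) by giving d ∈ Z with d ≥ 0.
In the PID Z, (a, b) is generated by gcd(a, b). Compute gcd(238, 153) with the extended Euclidean algorithm, tracking rows (r, s, t) with s·238 + t·153 = r:
  row A: (238, 1, 0)   [1·238 + 0·153 = 238]
  row B: (153, 0, 1)   [0·238 + 1·153 = 153]
  238 = 1·153 + 85   → row C = row A − 1·row B = (85, 1, −1)   [check: 1·238 − 1·153 = 85]
  153 = 1·85 + 68   → row D = row B − 1·row C = (68, −1, 2)   [check: −1·238 + 2·153 = 68]
  85 = 1·68 + 17   → row E = row C − 1·row D = (17, 2, −3)   [check: 2·238 − 3·153 = 17]
  68 = 4·17 + 0   → remainder 0, stop. gcd = 17 (last nonzero row E).
So gcd(238, 153) = 17, with Bézout identity 2·238 − 3·153 = 17. Containment (⊇): the Bézout identity exhibits 17 as an element of (238, 153), giving (17) ⊆ (238, 153). Containment (⊆): since 17 | 238 and 17 | 153 (238 = 17·14, 153 = 17·9), every Z-linear combination of 238 and 153 is divisible by 17, so (238, 153) ⊆ (17). Therefore (238, 153) = (17), d = 17.

Final answer: (238, 153) = (17); d = 17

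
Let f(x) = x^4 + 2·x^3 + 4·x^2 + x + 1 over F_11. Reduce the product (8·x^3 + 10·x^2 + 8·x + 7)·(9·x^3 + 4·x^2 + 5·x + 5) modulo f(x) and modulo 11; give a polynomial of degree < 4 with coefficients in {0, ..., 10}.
Multiply as integer polynomials: a · b = 72·x^6 + 122·x^5 + 152·x^4 + 185·x^3 + 118·x^2 + 75·x + 35. Reducing coefficients mod 11: a · b ≡ 6·x^6 + x^5 + 9·x^4 + 9·x^3 + 8·x^2 + 9·x + 2. Now divide by f(x) = x^4 + 2·x^3 + 4·x^2 + x + 1 in F_11[x], eliminating the leading term at each step:
  leading term 6·x^6: subtract (6·x^2)·f(x) = 6·x^6 + x^5 + 2·x^4 + 6·x^3 + 6·x^2, leaving 7·x^4 + 3·x^3 + 2·x^2 + 9·x + 2 (coefficients mod 11)
  leading term 7·x^4: subtract (7)·f(x) = 7·x^4 + 3·x^3 + 6·x^2 + 7·x + 7, leaving 7·x^2 + 2·x + 6 (coefficients mod 11)
The degree is now < 4, so this is the remainder. Hence a · b ≡ 7·x^2 + 2·x + 6 in F_11[x]/(f).

Final answer: a · b ≡ 7·x^2 + 2·x + 6 (mod f(x))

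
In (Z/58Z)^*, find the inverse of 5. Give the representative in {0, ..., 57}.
5^(−1) ≡ 35 (mod 58)

Apply the extended Euclidean algorithm to (58, 5), tracking rows (r, s, t) with s·58 + t·5 = r. Each division r_prev = q·r_cur + r_new produces the new row as (previous row) − q·(current row):
  row A: (58, 1, 0)   [1·58 + 0·5 = 58]
  row B: (5, 0, 1)   [0·58 + 1·5 = 5]
  58 = 11·5 + 3   → row C = row A − 11·row B = (3, 1, −11)   [check: 1·58 − 11·5 = 3]
  5 = 1·3 + 2   → row D = row B − 1·row C = (2, −1, 12)   [check: −1·58 + 12·5 = 2]
  3 = 1·2 + 1   → row E = row C − 1·row D = (1, 2, −23)   [check: 2·58 − 23·5 = 1]
  2 = 2·1 + 0   → remainder 0, stop. gcd = 1 (last nonzero row E).
The gcd is 1, so 5 is invertible mod 58. The last nonzero row gives 2·58 − 23·5 = 1, so t = −23. So 5^(−1) ≡ −23 ≡ 35 (mod 58). Verify: 5 · 35 = 175 ≡ 1 (mod 58). ✓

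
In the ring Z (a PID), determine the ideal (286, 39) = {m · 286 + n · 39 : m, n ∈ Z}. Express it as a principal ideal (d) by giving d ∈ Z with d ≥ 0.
(286, 39) = (13); d = 13

In the PID Z, (a, b) is generated by gcd(a, b). Compute gcd(286, 39) with the extended Euclidean algorithm, tracking rows (r, s, t) with s·286 + t·39 = r:
  row A: (286, 1, 0)   [1·286 + 0·39 = 286]
  row B: (39, 0, 1)   [0·286 + 1·39 = 39]
  286 = 7·39 + 13   → row C = row A − 7·row B = (13, 1, −7)   [check: 1·286 − 7·39 = 13]
  39 = 3·13 + 0   → remainder 0, stop. gcd = 13 (last nonzero row C).
So gcd(286, 39) = 13, with Bézout identity 1·286 − 7·39 = 13. Containment (⊇): the Bézout identity exhibits 13 as an element of (286, 39), giving (13) ⊆ (286, 39). Containment (⊆): since 13 | 286 and 13 | 39 (286 = 13·22, 39 = 13·3), every Z-linear combination of 286 and 39 is divisible by 13, so (286, 39) ⊆ (13). Therefore (286, 39) = (13), d = 13.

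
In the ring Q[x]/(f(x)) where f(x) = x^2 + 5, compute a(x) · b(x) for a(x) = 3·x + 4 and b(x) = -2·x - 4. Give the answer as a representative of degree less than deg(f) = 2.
First multiply in Q[x] without reducing: a · b = -6·x^2 - 20·x - 16. Now divide by f(x) = x^2 + 5, eliminating the leading term at each step:
  leading term -6·x^2: subtract (-6)·f(x) = -6·x^2 - 30, leaving 14 - 20·x
The degree is now < 2, so this is the remainder. Hence a · b ≡ 14 - 20·x in Q[x]/(f).

Final answer: a · b ≡ 14 - 20·x (mod f(x))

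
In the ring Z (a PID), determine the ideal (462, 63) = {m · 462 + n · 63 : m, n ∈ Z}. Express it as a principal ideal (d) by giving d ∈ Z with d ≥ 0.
(462, 63) = (21); d = 21

In the PID Z, (a, b) is generated by gcd(a, b). Compute gcd(462, 63) with the extended Euclidean algorithm, tracking rows (r, s, t) with s·462 + t·63 = r:
  row A: (462, 1, 0)   [1·462 + 0·63 = 462]
  row B: (63, 0, 1)   [0·462 + 1·63 = 63]
  462 = 7·63 + 21   → row C = row A − 7·row B = (21, 1, −7)   [check: 1·462 − 7·63 = 21]
  63 = 3·21 + 0   → remainder 0, stop. gcd = 21 (last nonzero row C).
So gcd(462, 63) = 21, with Bézout identity 1·462 − 7·63 = 21. Containment (⊇): the Bézout identity exhibits 21 as an element of (462, 63), giving (21) ⊆ (462, 63). Containment (⊆): since 21 | 462 and 21 | 63 (462 = 21·22, 63 = 21·3), every Z-linear combination of 462 and 63 is divisible by 21, so (462, 63) ⊆ (21). Therefore (462, 63) = (21), d = 21.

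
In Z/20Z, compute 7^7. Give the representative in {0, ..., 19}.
Use repeated squaring. Binary(7) = 111. Walk through the bits of the exponent 7 left-to-right: at each bit after the leading one, square the running value, then multiply by 7 if the bit is 1 (always reducing mod 20):
  bit 1 = 1 (leading): start with 7.
  bit 2 = 1: square 7^2 = 49 ≡ 9; bit is 1, so multiply 9·7 = 63 ≡ 3 (mod 20).
  bit 3 = 1: square 3^2 = 9; bit is 1, so multiply 9·7 = 63 ≡ 3 (mod 20).
Final value: 7^7 ≡ 3 (mod 20).

Final answer: 3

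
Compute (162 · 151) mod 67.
7

Reduce the factors first: 162 ≡ 28, 151 ≡ 17 (mod 67), so 162 · 151 ≡ 28 · 17 (mod 67). 28 · 17 = 476. Dividing by 67: 476 = 7·67 + 7. So (162 · 151) mod 67 = 7.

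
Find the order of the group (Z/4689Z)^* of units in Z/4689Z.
|(Z/4689Z)^*| = 3120

(Z/4689Z)^* consists of the classes a with gcd(a, 4689) = 1, so its order is φ(4689). φ is multiplicative, with φ(p^e) = p^e − p^(e−1). Factorise 4689 = 3^2 · 521. Then
  φ(4689) = (3^2 − 3^1) · (521 − 1) = 6 · 520 = 3120.
Thus |(Z/4689Z)^*| = 3120.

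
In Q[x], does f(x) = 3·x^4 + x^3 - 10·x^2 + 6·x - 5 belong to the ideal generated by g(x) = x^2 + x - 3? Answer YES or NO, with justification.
NO

In Q[x] the ideal (g) consists of all multiples of g, so f ∈ (g) iff g | f, i.e. iff the remainder of f on division by g is 0. Divide f by g (g is monic, so eliminate the leading term of the running remainder at each step):
  leading term 3·x^4: subtract (3·x^2)·g(x) = 3·x^4 + 3·x^3 - 9·x^2, leaving -2·x^3 - x^2 + 6·x - 5
  leading term -2·x^3: subtract (-2·x)·g(x) = -2·x^3 - 2·x^2 + 6·x, leaving x^2 - 5
  leading term x^2: subtract (1)·g(x) = x^2 + x - 3, leaving -x - 2
The remainder r(x) = -x - 2 ≠ 0 (and deg r < deg g), so g ∤ f, i.e. f ∉ (g).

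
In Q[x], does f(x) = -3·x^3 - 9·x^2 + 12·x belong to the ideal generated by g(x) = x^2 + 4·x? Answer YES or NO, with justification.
In Q[x] the ideal (g) consists of all multiples of g, so f ∈ (g) iff g | f, i.e. iff the remainder of f on division by g is 0. Divide f by g (g is monic, so eliminate the leading term of the running remainder at each step):
  leading term -3·x^3: subtract (-3·x)·g(x) = -3·x^3 - 12·x^2, leaving 3·x^2 + 12·x
  leading term 3·x^2: subtract (3)·g(x) = 3·x^2 + 12·x, leaving 0
The remainder is 0, so f(x) = g(x) · h(x) with h(x) = 3 - 3·x. Hence g | f, i.e. f ∈ (g).

Final answer: YES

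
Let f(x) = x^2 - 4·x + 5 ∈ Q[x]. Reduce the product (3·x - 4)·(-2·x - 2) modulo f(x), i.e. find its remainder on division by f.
a · b ≡ 38 - 22·x (mod f(x))

First multiply in Q[x] without reducing: a · b = -6·x^2 + 2·x + 8. Now divide by f(x) = x^2 - 4·x + 5, eliminating the leading term at each step:
  leading term -6·x^2: subtract (-6)·f(x) = -6·x^2 + 24·x - 30, leaving 38 - 22·x
The degree is now < 2, so this is the remainder. Hence a · b ≡ 38 - 22·x in Q[x]/(f).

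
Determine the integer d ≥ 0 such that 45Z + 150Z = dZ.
In the PID Z, (a, b) is generated by gcd(a, b). Compute gcd(150, 45) with the extended Euclidean algorithm, tracking rows (r, s, t) with s·150 + t·45 = r:
  row A: (150, 1, 0)   [1·150 + 0·45 = 150]
  row B: (45, 0, 1)   [0·150 + 1·45 = 45]
  150 = 3·45 + 15   → row C = row A − 3·row B = (15, 1, −3)   [check: 1·150 − 3·45 = 15]
  45 = 3·15 + 0   → remainder 0, stop. gcd = 15 (last nonzero row C).
So gcd(45, 150) = 15, with Bézout identity 1·150 − 3·45 = 15. Containment (⊇): the Bézout identity exhibits 15 as an element of (45, 150), giving (15) ⊆ (45, 150). Containment (⊆): since 15 | 45 and 15 | 150 (45 = 15·3, 150 = 15·10), every Z-linear combination of 45 and 150 is divisible by 15, so (45, 150) ⊆ (15). Therefore (45, 150) = (15), d = 15.

Final answer: (45, 150) = (15); d = 15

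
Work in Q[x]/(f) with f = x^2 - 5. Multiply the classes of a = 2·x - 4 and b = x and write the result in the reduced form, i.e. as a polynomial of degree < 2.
First multiply in Q[x] without reducing: a · b = 2·x^2 - 4·x. Now divide by f(x) = x^2 - 5, eliminating the leading term at each step:
  leading term 2·x^2: subtract (2)·f(x) = 2·x^2 - 10, leaving 10 - 4·x
The degree is now < 2, so this is the remainder. Hence a · b ≡ 10 - 4·x in Q[x]/(f).

Final answer: a · b ≡ 10 - 4·x (mod f(x))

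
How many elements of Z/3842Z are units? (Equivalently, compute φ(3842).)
Z/3842Z has φ(3842) = 1792 units

An element a ∈ Z/3842Z is a unit iff gcd(a, 3842) = 1, so the number of units is φ(3842). φ is multiplicative, with φ(p^e) = p^e − p^(e−1). Factorise 3842 = 2 · 17 · 113. Then
  φ(3842) = (2 − 1) · (17 − 1) · (113 − 1) = 1 · 16 · 112 = 1792.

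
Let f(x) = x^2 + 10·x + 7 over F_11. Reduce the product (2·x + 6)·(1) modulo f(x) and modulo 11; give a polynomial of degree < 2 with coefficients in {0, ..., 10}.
a · b ≡ 2·x + 6 (mod f(x))

Multiply as integer polynomials: a · b = 2·x + 6. Reducing coefficients mod 11: a · b ≡ 2·x + 6. This already has degree < 2, so no reduction by f is needed. Hence a · b ≡ 2·x + 6 in F_11[x]/(f).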